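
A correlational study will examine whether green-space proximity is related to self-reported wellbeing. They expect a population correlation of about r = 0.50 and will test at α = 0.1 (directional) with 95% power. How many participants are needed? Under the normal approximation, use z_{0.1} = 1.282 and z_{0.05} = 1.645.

Fisher's z: C = ½·ln((1+r)/(1−r)) = ½·ln(3.0000) = 0.5493.
n = ((z_{α} + z_β)/C)² + 3.
(1.282 + 1.645) / 0.5493 = 2.927 / 0.5493 = 5.329.
n = 5.329² + 3 = 28.39 + 3 = 31.4.
Round up.

n = 32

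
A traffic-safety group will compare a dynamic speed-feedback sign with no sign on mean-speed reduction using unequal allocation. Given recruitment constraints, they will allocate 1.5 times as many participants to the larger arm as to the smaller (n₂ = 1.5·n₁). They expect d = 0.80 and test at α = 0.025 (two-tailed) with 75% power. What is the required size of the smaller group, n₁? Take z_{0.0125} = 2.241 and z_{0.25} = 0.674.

With allocation ratio k = n₂/n₁ = 1.5, Var(x̄₁−x̄₂) = σ²(1/n₁ + 1/(k·n₁)) = σ²·(k+1)/(k·n₁).
So n₁ = (1 + 1/k)·((z_{α/2} + z_β)/d)² = 1.667 × (2.915/0.80)².
n₁ = 1.667 × 13.28 = 22.1.
Round up: n₁ = 23, giving n₂ = ⌈1.5 × 23⌉ = ⌈34.5⌉ = 35.

n₁ = 23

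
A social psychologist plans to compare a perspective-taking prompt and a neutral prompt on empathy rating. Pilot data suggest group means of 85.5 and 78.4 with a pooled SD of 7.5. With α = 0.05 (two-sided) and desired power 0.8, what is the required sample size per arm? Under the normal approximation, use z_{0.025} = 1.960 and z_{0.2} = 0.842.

Cohen's d = |M₁ − M₂| / SD_pooled = |85.5 − 78.4| / 7.5 = 7.1 / 7.5 = 0.947.
For two independent groups with equal n: n = 2·((z_{α/2} + z_β) / d)².
z_{α/2} + z_β = 1.960 + 0.842 = 2.802.
n = 2 × (2.802 / 0.947)² = 2 × 2.959² = 2 × 8.75 = 17.5.
Round up to the next whole participant.

n = 18 per group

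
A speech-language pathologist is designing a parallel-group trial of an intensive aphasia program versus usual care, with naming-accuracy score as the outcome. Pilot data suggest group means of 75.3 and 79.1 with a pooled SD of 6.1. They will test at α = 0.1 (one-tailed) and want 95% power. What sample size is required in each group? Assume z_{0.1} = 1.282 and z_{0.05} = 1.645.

n = 45 per group

Cohen's d = |M₁ − M₂| / SD_pooled = |75.3 − 79.1| / 6.1 = 3.8 / 6.1 = 0.623.
For two independent groups with equal n: n = 2·((z_{α} + z_β) / d)².
z_{α} + z_β = 1.282 + 1.645 = 2.927.
n = 2 × (2.927 / 0.623)² = 2 × 4.698² = 2 × 22.07 = 44.1.
Round up to the next whole participant.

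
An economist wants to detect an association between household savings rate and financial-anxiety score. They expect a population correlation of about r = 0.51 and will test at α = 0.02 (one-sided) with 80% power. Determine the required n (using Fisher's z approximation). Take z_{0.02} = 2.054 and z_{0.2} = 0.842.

Fisher's z: C = ½·ln((1+r)/(1−r)) = ½·ln(3.0816) = 0.5627.
n = ((z_{α} + z_β)/C)² + 3.
(2.054 + 0.842) / 0.5627 = 2.896 / 0.5627 = 5.147.
n = 5.147² + 3 = 26.49 + 3 = 29.5.
Round up.

n = 30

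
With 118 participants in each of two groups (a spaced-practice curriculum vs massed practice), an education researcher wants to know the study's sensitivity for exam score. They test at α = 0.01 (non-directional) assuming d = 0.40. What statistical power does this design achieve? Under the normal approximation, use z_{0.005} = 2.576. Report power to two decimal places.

For two equal groups, power = Φ(d·√(n/2) − z_{α/2}).
d·√(n/2) = 0.40 × √(118/2) = 0.40 × 7.681 = 3.072.
z_β = 3.072 − 2.576 = 0.496.
Power = Φ(0.496) = 0.690.

power ≈ 0.69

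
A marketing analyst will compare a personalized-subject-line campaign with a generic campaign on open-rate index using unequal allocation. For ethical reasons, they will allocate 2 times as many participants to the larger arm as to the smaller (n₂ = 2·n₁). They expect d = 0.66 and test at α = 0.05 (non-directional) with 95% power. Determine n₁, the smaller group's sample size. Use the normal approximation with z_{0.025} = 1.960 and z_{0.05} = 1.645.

With allocation ratio k = n₂/n₁ = 2, Var(x̄₁−x̄₂) = σ²(1/n₁ + 1/(k·n₁)) = σ²·(k+1)/(k·n₁).
So n₁ = (1 + 1/k)·((z_{α/2} + z_β)/d)² = 1.500 × (3.605/0.66)².
n₁ = 1.500 × 29.83 = 44.8.
Round up: n₁ = 45, giving n₂ = 2 × 45 = 90.

n₁ = 45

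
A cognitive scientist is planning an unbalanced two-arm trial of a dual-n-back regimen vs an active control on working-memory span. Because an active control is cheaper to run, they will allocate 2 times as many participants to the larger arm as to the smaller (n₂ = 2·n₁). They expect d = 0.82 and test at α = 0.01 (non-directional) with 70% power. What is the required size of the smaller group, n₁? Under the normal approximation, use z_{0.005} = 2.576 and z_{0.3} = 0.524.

n₁ = 22

With allocation ratio k = n₂/n₁ = 2, Var(x̄₁−x̄₂) = σ²(1/n₁ + 1/(k·n₁)) = σ²·(k+1)/(k·n₁).
So n₁ = (1 + 1/k)·((z_{α/2} + z_β)/d)² = 1.500 × (3.100/0.82)².
n₁ = 1.500 × 14.29 = 21.4.
Round up: n₁ = 22, giving n₂ = 2 × 22 = 44.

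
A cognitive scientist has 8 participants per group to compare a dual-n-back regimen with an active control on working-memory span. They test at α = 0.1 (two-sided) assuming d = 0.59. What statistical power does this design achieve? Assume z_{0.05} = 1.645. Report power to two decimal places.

power ≈ 0.32

For two equal groups, power = Φ(d·√(n/2) − z_{α/2}).
d·√(n/2) = 0.59 × √(8/2) = 0.59 × 2.000 = 1.180.
z_β = 1.180 − 1.645 = -0.465.
Power = Φ(-0.465) = 0.321.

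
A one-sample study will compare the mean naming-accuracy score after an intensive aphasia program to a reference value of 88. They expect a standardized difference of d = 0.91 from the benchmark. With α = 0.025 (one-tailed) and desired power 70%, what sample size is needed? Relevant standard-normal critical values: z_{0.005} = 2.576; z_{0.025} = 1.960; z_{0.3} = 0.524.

For a one-sample test: n = ((z_{α} + z_β) / d)².
z_{α} + z_β = 1.960 + 0.524 = 2.484.
n = (2.484 / 0.91)² = 2.730² = 7.45.
Round up.

n = 8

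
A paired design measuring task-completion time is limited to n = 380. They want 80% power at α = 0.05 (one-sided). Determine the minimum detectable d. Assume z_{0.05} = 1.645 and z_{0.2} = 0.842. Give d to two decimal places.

For a single sample (or paired design) of n = 380: d_min = (z_{α} + z_β)/√n.
z-sum = 1.645 + 0.842 = 2.487.
d_min = 2.487 / √380 = 2.487 / 19.494 = 0.128.

d_min ≈ 0.13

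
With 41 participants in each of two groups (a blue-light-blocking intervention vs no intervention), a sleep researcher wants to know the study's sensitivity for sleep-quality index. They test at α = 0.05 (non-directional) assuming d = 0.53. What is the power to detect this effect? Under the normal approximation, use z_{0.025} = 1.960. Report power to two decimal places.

For two equal groups, power = Φ(d·√(n/2) − z_{α/2}).
d·√(n/2) = 0.53 × √(41/2) = 0.53 × 4.528 = 2.400.
z_β = 2.400 − 1.960 = 0.440.
Power = Φ(0.440) = 0.670.

power ≈ 0.67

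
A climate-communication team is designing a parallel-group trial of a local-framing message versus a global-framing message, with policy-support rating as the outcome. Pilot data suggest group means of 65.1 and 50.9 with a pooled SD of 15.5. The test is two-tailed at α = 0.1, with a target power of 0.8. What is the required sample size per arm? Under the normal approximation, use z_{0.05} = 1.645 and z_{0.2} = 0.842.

Cohen's d = |M₁ − M₂| / SD_pooled = |65.1 − 50.9| / 15.5 = 14.2 / 15.5 = 0.916.
For two independent groups with equal n: n = 2·((z_{α/2} + z_β) / d)².
z_{α/2} + z_β = 1.645 + 0.842 = 2.487.
n = 2 × (2.487 / 0.916)² = 2 × 2.715² = 2 × 7.37 = 14.7.
Round up to the next whole participant.

n = 15 per group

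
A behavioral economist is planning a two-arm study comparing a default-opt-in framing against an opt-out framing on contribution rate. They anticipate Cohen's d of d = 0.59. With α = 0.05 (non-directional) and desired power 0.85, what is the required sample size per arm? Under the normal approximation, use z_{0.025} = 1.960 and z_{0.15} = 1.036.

n = 52 per group

For two independent groups with equal n: n = 2·((z_{α/2} + z_β) / d)².
z_{α/2} + z_β = 1.960 + 1.036 = 2.996.
n = 2 × (2.996 / 0.59)² = 2 × 5.078² = 2 × 25.79 = 51.6.
Round up to the next whole participant.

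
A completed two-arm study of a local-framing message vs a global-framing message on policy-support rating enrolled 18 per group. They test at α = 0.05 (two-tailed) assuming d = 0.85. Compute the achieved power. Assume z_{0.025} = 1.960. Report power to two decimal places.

power ≈ 0.72

For two equal groups, power = Φ(d·√(n/2) − z_{α/2}).
d·√(n/2) = 0.85 × √(18/2) = 0.85 × 3.000 = 2.550.
z_β = 2.550 − 1.960 = 0.590.
Power = Φ(0.590) = 0.722.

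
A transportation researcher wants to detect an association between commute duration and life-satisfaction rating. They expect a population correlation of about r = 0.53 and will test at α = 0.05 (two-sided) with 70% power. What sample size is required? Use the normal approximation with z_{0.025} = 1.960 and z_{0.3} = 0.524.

Fisher's z: C = ½·ln((1+r)/(1−r)) = ½·ln(3.2553) = 0.5901.
n = ((z_{α/2} + z_β)/C)² + 3.
(1.960 + 0.524) / 0.5901 = 2.484 / 0.5901 = 4.209.
n = 4.209² + 3 = 17.72 + 3 = 20.7.
Round up.

n = 21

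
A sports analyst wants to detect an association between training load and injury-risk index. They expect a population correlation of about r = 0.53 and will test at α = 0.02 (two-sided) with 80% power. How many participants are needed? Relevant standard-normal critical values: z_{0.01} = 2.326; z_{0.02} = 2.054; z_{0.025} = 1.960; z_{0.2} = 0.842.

n = 32

Fisher's z: C = ½·ln((1+r)/(1−r)) = ½·ln(3.2553) = 0.5901.
n = ((z_{α/2} + z_β)/C)² + 3.
(2.326 + 0.842) / 0.5901 = 3.168 / 0.5901 = 5.369.
n = 5.369² + 3 = 28.82 + 3 = 31.8.
Round up.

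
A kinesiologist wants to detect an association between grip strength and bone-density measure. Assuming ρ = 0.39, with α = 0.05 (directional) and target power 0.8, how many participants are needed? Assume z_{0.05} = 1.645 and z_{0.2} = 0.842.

n = 40

Fisher's z: C = ½·ln((1+r)/(1−r)) = ½·ln(2.2787) = 0.4118.
n = ((z_{α} + z_β)/C)² + 3.
(1.645 + 0.842) / 0.4118 = 2.487 / 0.4118 = 6.039.
n = 6.039² + 3 = 36.47 + 3 = 39.5.
Round up.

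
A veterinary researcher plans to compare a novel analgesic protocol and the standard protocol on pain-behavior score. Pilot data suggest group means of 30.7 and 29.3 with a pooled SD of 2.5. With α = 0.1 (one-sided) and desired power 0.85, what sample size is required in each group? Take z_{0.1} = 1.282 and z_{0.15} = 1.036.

Cohen's d = |M₁ − M₂| / SD_pooled = |30.7 − 29.3| / 2.5 = 1.4 / 2.5 = 0.560.
For two independent groups with equal n: n = 2·((z_{α} + z_β) / d)².
z_{α} + z_β = 1.282 + 1.036 = 2.318.
n = 2 × (2.318 / 0.560)² = 2 × 4.139² = 2 × 17.13 = 34.3.
Round up to the next whole participant.

n = 35 per group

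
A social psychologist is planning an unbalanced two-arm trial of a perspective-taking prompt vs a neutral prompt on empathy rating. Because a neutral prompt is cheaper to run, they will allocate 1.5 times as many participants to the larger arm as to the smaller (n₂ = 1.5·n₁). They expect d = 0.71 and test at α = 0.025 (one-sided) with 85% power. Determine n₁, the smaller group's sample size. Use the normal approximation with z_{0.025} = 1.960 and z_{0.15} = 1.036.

With allocation ratio k = n₂/n₁ = 1.5, Var(x̄₁−x̄₂) = σ²(1/n₁ + 1/(k·n₁)) = σ²·(k+1)/(k·n₁).
So n₁ = (1 + 1/k)·((z_{α} + z_β)/d)² = 1.667 × (2.996/0.71)².
n₁ = 1.667 × 17.81 = 29.7.
Round up: n₁ = 30, giving n₂ = 1.5 × 30 = 45.

n₁ = 30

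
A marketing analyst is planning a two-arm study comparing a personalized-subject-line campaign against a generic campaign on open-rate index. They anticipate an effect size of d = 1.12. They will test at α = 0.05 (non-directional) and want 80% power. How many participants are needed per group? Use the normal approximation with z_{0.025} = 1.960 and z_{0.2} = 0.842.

n = 13 per group

For two independent groups with equal n: n = 2·((z_{α/2} + z_β) / d)².
z_{α/2} + z_β = 1.960 + 0.842 = 2.802.
n = 2 × (2.802 / 1.12)² = 2 × 2.502² = 2 × 6.26 = 12.5.
Round up to the next whole participant.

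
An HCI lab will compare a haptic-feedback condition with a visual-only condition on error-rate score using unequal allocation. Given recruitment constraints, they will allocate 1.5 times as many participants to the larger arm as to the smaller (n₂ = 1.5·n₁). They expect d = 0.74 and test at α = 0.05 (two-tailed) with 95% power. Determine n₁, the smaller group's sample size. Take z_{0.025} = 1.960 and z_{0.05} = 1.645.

n₁ = 40

With allocation ratio k = n₂/n₁ = 1.5, Var(x̄₁−x̄₂) = σ²(1/n₁ + 1/(k·n₁)) = σ²·(k+1)/(k·n₁).
So n₁ = (1 + 1/k)·((z_{α/2} + z_β)/d)² = 1.667 × (3.605/0.74)².
n₁ = 1.667 × 23.73 = 39.6.
Round up: n₁ = 40, giving n₂ = 1.5 × 40 = 60.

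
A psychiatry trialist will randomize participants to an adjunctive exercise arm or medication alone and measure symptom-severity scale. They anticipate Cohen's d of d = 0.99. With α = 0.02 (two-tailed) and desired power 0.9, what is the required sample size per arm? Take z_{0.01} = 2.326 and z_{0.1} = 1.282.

For two independent groups with equal n: n = 2·((z_{α/2} + z_β) / d)².
z_{α/2} + z_β = 2.326 + 1.282 = 3.608.
n = 2 × (3.608 / 0.99)² = 2 × 3.644² = 2 × 13.28 = 26.6.
Round up to the next whole participant.

n = 27 per group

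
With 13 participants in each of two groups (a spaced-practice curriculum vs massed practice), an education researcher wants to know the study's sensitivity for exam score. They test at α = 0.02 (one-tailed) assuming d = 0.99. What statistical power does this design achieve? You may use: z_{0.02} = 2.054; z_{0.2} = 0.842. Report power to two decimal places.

For two equal groups, power = Φ(d·√(n/2) − z_{α}).
d·√(n/2) = 0.99 × √(13/2) = 0.99 × 2.550 = 2.524.
z_β = 2.524 − 2.054 = 0.470.
Power = Φ(0.470) = 0.681.

power ≈ 0.68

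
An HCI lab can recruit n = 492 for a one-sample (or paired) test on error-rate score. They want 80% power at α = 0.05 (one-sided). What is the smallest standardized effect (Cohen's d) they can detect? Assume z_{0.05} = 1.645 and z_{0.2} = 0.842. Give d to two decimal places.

d_min ≈ 0.11

For a single sample (or paired design) of n = 492: d_min = (z_{α} + z_β)/√n.
z-sum = 1.645 + 0.842 = 2.487.
d_min = 2.487 / √492 = 2.487 / 22.181 = 0.112.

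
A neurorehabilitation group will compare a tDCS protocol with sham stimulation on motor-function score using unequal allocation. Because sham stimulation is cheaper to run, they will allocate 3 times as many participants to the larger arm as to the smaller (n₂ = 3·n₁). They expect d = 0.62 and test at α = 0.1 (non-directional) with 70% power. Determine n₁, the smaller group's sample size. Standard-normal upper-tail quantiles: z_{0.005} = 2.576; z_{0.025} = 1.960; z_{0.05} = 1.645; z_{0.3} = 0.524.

n₁ = 17

With allocation ratio k = n₂/n₁ = 3, Var(x̄₁−x̄₂) = σ²(1/n₁ + 1/(k·n₁)) = σ²·(k+1)/(k·n₁).
So n₁ = (1 + 1/k)·((z_{α/2} + z_β)/d)² = 1.333 × (2.169/0.62)².
n₁ = 1.333 × 12.24 = 16.3.
Round up: n₁ = 17, giving n₂ = 3 × 17 = 51.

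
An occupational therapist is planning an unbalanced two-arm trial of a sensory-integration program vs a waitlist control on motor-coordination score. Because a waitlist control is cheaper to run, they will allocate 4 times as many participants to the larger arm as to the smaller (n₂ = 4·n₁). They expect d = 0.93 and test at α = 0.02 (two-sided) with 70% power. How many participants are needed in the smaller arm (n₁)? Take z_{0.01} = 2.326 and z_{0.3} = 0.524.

With allocation ratio k = n₂/n₁ = 4, Var(x̄₁−x̄₂) = σ²(1/n₁ + 1/(k·n₁)) = σ²·(k+1)/(k·n₁).
So n₁ = (1 + 1/k)·((z_{α/2} + z_β)/d)² = 1.250 × (2.850/0.93)².
n₁ = 1.250 × 9.39 = 11.7.
Round up: n₁ = 12, giving n₂ = 4 × 12 = 48.

n₁ = 12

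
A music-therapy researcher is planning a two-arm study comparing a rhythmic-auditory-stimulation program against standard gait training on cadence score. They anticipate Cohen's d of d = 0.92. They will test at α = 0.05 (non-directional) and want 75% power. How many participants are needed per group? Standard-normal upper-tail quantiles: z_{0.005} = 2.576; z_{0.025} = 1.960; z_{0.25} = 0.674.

For two independent groups with equal n: n = 2·((z_{α/2} + z_β) / d)².
z_{α/2} + z_β = 1.960 + 0.674 = 2.634.
n = 2 × (2.634 / 0.92)² = 2 × 2.863² = 2 × 8.20 = 16.4.
Round up to the next whole participant.

n = 17 per group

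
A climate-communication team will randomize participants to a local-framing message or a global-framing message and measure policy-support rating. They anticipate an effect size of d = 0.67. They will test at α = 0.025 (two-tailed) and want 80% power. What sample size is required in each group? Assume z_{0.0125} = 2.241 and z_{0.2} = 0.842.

n = 43 per group

For two independent groups with equal n: n = 2·((z_{α/2} + z_β) / d)².
z_{α/2} + z_β = 2.241 + 0.842 = 3.083.
n = 2 × (3.083 / 0.67)² = 2 × 4.601² = 2 × 21.17 = 42.3.
Round up to the next whole participant.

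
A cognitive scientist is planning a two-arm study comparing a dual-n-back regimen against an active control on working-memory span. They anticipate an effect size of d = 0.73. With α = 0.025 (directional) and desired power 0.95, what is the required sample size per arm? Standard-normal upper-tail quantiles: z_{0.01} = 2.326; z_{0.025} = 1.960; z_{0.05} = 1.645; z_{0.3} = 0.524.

For two independent groups with equal n: n = 2·((z_{α} + z_β) / d)².
z_{α} + z_β = 1.960 + 1.645 = 3.605.
n = 2 × (3.605 / 0.73)² = 2 × 4.938² = 2 × 24.39 = 48.8.
Round up to the next whole participant.

n = 49 per group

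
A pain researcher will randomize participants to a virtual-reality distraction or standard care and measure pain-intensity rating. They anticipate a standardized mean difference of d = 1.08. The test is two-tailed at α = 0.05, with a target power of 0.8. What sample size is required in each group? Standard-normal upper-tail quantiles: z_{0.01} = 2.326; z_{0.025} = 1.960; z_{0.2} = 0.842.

For two independent groups with equal n: n = 2·((z_{α/2} + z_β) / d)².
z_{α/2} + z_β = 1.960 + 0.842 = 2.802.
n = 2 × (2.802 / 1.08)² = 2 × 2.594² = 2 × 6.73 = 13.5.
Round up to the next whole participant.

n = 14 per group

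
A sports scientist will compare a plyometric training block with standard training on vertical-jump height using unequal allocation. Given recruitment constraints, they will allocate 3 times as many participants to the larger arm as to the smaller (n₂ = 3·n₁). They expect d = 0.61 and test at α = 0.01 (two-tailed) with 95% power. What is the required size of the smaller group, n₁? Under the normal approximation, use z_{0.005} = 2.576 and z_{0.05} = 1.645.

n₁ = 64

With allocation ratio k = n₂/n₁ = 3, Var(x̄₁−x̄₂) = σ²(1/n₁ + 1/(k·n₁)) = σ²·(k+1)/(k·n₁).
So n₁ = (1 + 1/k)·((z_{α/2} + z_β)/d)² = 1.333 × (4.221/0.61)².
n₁ = 1.333 × 47.88 = 63.8.
Round up: n₁ = 64, giving n₂ = 3 × 64 = 192.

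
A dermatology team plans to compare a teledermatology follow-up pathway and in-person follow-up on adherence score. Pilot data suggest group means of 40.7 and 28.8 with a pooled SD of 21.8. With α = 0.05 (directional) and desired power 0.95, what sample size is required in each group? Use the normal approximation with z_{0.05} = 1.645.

n = 73 per group

Cohen's d = |M₁ − M₂| / SD_pooled = |40.7 − 28.8| / 21.8 = 11.9 / 21.8 = 0.546.
For two independent groups with equal n: n = 2·((z_{α} + z_β) / d)².
z_{α} + z_β = 1.645 + 1.645 = 3.290.
n = 2 × (3.290 / 0.546)² = 2 × 6.026² = 2 × 36.31 = 72.6.
Round up to the next whole participant.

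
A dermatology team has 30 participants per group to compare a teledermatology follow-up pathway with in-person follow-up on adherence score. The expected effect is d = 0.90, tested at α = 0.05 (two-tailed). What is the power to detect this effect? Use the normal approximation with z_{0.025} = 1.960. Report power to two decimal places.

For two equal groups, power = Φ(d·√(n/2) − z_{α/2}).
d·√(n/2) = 0.90 × √(30/2) = 0.90 × 3.873 = 3.486.
z_β = 3.486 − 1.960 = 1.526.
Power = Φ(1.526) = 0.936.

power ≈ 0.94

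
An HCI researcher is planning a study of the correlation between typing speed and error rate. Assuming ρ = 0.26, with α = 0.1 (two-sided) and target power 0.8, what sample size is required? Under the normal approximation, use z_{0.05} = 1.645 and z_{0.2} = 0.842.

n = 91

Fisher's z: C = ½·ln((1+r)/(1−r)) = ½·ln(1.7027) = 0.2661.
n = ((z_{α/2} + z_β)/C)² + 3.
(1.645 + 0.842) / 0.2661 = 2.487 / 0.2661 = 9.346.
n = 9.346² + 3 = 87.35 + 3 = 90.3.
Round up.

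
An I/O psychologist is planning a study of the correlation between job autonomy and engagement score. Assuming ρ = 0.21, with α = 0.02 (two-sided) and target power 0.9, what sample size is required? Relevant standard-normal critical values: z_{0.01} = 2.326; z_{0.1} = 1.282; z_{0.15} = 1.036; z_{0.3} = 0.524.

n = 290

Fisher's z: C = ½·ln((1+r)/(1−r)) = ½·ln(1.5316) = 0.2132.
n = ((z_{α/2} + z_β)/C)² + 3.
(2.326 + 1.282) / 0.2132 = 3.608 / 0.2132 = 16.923.
n = 16.923² + 3 = 286.39 + 3 = 289.4.
Round up.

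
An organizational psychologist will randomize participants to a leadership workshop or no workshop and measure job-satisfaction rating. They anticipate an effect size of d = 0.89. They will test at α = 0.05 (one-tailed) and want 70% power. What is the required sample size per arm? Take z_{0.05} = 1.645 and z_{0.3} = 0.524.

For two independent groups with equal n: n = 2·((z_{α} + z_β) / d)².
z_{α} + z_β = 1.645 + 0.524 = 2.169.
n = 2 × (2.169 / 0.89)² = 2 × 2.437² = 2 × 5.94 = 11.9.
Round up to the next whole participant.

n = 12 per group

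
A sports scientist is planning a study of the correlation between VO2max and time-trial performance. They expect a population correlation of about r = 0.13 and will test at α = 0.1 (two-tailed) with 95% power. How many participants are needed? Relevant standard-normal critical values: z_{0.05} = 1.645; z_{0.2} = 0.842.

Fisher's z: C = ½·ln((1+r)/(1−r)) = ½·ln(1.2989) = 0.1307.
n = ((z_{α/2} + z_β)/C)² + 3.
(1.645 + 1.645) / 0.1307 = 3.290 / 0.1307 = 25.172.
n = 25.172² + 3 = 633.64 + 3 = 636.6.
Round up.

n = 637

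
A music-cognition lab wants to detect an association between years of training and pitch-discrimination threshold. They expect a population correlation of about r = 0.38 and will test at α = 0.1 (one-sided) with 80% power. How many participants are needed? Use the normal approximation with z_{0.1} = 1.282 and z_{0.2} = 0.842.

Fisher's z: C = ½·ln((1+r)/(1−r)) = ½·ln(2.2258) = 0.4001.
n = ((z_{α} + z_β)/C)² + 3.
(1.282 + 0.842) / 0.4001 = 2.124 / 0.4001 = 5.309.
n = 5.309² + 3 = 28.18 + 3 = 31.2.
Round up.

n = 32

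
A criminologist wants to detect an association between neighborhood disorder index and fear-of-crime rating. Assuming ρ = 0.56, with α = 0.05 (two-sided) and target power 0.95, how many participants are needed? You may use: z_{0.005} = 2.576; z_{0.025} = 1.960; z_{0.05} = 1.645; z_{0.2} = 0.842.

n = 36

Fisher's z: C = ½·ln((1+r)/(1−r)) = ½·ln(3.5455) = 0.6328.
n = ((z_{α/2} + z_β)/C)² + 3.
(1.960 + 1.645) / 0.6328 = 3.605 / 0.6328 = 5.697.
n = 5.697² + 3 = 32.45 + 3 = 35.5.
Round up.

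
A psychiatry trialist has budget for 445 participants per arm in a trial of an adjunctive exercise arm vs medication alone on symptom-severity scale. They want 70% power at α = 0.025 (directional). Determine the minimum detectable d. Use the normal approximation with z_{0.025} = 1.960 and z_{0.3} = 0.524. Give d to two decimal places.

d_min ≈ 0.17

For two independent groups of n = 445 each: d_min = (z_{α} + z_β)·√(2/n).
z-sum = 1.960 + 0.524 = 2.484.
d_min = 2.484 × √(2/445) = 2.484 × 0.0670 = 0.167.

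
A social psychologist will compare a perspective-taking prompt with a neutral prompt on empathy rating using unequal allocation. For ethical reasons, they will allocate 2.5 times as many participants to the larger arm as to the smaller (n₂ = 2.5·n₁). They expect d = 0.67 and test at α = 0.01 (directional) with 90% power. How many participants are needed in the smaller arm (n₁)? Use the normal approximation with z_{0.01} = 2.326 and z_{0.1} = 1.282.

n₁ = 41

With allocation ratio k = n₂/n₁ = 2.5, Var(x̄₁−x̄₂) = σ²(1/n₁ + 1/(k·n₁)) = σ²·(k+1)/(k·n₁).
So n₁ = (1 + 1/k)·((z_{α} + z_β)/d)² = 1.400 × (3.608/0.67)².
n₁ = 1.400 × 29.00 = 40.6.
Round up: n₁ = 41, giving n₂ = ⌈2.5 × 41⌉ = ⌈102.5⌉ = 103.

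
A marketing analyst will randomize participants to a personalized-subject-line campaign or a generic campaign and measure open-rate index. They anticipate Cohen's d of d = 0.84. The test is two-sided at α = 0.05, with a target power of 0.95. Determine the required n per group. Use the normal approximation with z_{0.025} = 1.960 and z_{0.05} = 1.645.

n = 37 per group

For two independent groups with equal n: n = 2·((z_{α/2} + z_β) / d)².
z_{α/2} + z_β = 1.960 + 1.645 = 3.605.
n = 2 × (3.605 / 0.84)² = 2 × 4.292² = 2 × 18.42 = 36.8.
Round up to the next whole participant.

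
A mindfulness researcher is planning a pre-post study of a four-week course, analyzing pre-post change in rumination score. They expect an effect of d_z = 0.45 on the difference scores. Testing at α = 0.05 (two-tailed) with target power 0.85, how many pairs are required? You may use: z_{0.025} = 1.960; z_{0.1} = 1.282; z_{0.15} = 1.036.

n = 45 pairs

For a paired (one-sample on differences) test: n = ((z_{α/2} + z_β) / d)².
z_{α/2} + z_β = 1.960 + 1.036 = 2.996.
n = (2.996 / 0.45)² = 6.658² = 44.33.
Round up.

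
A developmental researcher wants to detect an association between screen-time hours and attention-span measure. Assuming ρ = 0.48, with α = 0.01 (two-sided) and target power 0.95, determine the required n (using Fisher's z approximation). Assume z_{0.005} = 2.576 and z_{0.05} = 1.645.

n = 69

Fisher's z: C = ½·ln((1+r)/(1−r)) = ½·ln(2.8462) = 0.5230.
n = ((z_{α/2} + z_β)/C)² + 3.
(2.576 + 1.645) / 0.5230 = 4.221 / 0.5230 = 8.071.
n = 8.071² + 3 = 65.14 + 3 = 68.1.
Round up.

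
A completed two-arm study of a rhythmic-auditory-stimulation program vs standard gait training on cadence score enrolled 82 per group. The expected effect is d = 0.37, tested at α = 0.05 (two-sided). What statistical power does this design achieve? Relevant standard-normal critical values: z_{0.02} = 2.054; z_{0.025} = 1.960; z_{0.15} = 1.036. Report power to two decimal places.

For two equal groups, power = Φ(d·√(n/2) − z_{α/2}).
d·√(n/2) = 0.37 × √(82/2) = 0.37 × 6.403 = 2.369.
z_β = 2.369 − 1.960 = 0.409.
Power = Φ(0.409) = 0.659.

power ≈ 0.66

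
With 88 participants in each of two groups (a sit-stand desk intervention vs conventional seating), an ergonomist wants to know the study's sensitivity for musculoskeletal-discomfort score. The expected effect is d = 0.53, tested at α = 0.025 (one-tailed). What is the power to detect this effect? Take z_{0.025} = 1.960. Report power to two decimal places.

For two equal groups, power = Φ(d·√(n/2) − z_{α}).
d·√(n/2) = 0.53 × √(88/2) = 0.53 × 6.633 = 3.516.
z_β = 3.516 − 1.960 = 1.556.
Power = Φ(1.556) = 0.940.

power ≈ 0.94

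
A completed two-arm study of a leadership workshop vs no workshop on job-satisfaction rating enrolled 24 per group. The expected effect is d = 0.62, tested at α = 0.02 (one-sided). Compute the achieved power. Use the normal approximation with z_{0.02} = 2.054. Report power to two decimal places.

For two equal groups, power = Φ(d·√(n/2) − z_{α}).
d·√(n/2) = 0.62 × √(24/2) = 0.62 × 3.464 = 2.148.
z_β = 2.148 − 2.054 = 0.094.
Power = Φ(0.094) = 0.537.

power ≈ 0.54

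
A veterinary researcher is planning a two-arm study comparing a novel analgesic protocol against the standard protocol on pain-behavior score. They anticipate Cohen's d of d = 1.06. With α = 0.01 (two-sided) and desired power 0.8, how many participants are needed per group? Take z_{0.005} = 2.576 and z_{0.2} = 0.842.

For two independent groups with equal n: n = 2·((z_{α/2} + z_β) / d)².
z_{α/2} + z_β = 2.576 + 0.842 = 3.418.
n = 2 × (3.418 / 1.06)² = 2 × 3.225² = 2 × 10.40 = 20.8.
Round up to the next whole participant.

n = 21 per group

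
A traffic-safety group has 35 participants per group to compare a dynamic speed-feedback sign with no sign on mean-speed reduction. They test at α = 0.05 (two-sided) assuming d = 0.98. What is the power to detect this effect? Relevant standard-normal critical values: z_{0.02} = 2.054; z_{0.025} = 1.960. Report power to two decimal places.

For two equal groups, power = Φ(d·√(n/2) − z_{α/2}).
d·√(n/2) = 0.98 × √(35/2) = 0.98 × 4.183 = 4.100.
z_β = 4.100 − 1.960 = 2.140.
Power = Φ(2.140) = 0.984.

power ≈ 0.98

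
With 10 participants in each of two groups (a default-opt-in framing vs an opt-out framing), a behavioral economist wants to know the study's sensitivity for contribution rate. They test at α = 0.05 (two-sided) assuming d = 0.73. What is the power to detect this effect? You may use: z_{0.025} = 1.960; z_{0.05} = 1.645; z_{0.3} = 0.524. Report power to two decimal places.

For two equal groups, power = Φ(d·√(n/2) − z_{α/2}).
d·√(n/2) = 0.73 × √(10/2) = 0.73 × 2.236 = 1.632.
z_β = 1.632 − 1.960 = -0.328.
Power = Φ(-0.328) = 0.372.

power ≈ 0.37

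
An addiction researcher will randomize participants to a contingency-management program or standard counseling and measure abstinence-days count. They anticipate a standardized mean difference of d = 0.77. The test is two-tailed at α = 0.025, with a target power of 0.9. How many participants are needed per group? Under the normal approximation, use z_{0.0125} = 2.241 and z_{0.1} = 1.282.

n = 42 per group

For two independent groups with equal n: n = 2·((z_{α/2} + z_β) / d)².
z_{α/2} + z_β = 2.241 + 1.282 = 3.523.
n = 2 × (3.523 / 0.77)² = 2 × 4.575² = 2 × 20.93 = 41.9.
Round up to the next whole participant.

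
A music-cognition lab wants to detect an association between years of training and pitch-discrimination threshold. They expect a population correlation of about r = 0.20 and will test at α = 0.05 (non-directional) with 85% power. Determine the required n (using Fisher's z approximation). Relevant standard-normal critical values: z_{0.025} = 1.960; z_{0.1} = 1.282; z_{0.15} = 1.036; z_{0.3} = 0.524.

Fisher's z: C = ½·ln((1+r)/(1−r)) = ½·ln(1.5000) = 0.2027.
n = ((z_{α/2} + z_β)/C)² + 3.
(1.960 + 1.036) / 0.2027 = 2.996 / 0.2027 = 14.780.
n = 14.780² + 3 = 218.46 + 3 = 221.5.
Round up.

n = 222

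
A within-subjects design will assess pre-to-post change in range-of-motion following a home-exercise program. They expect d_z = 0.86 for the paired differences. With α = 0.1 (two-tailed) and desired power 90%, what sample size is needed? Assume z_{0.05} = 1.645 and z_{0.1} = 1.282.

n = 12 pairs

For a paired (one-sample on differences) test: n = ((z_{α/2} + z_β) / d)².
z_{α/2} + z_β = 1.645 + 1.282 = 2.927.
n = (2.927 / 0.86)² = 3.403² = 11.58.
Round up.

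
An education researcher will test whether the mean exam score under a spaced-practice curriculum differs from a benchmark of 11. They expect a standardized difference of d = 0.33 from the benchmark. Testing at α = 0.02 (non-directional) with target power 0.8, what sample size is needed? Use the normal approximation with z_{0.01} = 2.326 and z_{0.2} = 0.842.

n = 93

For a one-sample test: n = ((z_{α/2} + z_β) / d)².
z_{α/2} + z_β = 2.326 + 0.842 = 3.168.
n = (3.168 / 0.33)² = 9.600² = 92.16.
Round up.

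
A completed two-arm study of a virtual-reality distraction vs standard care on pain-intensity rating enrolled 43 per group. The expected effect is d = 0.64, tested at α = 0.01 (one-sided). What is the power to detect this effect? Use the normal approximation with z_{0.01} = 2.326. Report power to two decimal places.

For two equal groups, power = Φ(d·√(n/2) − z_{α}).
d·√(n/2) = 0.64 × √(43/2) = 0.64 × 4.637 = 2.968.
z_β = 2.968 − 2.326 = 0.642.
Power = Φ(0.642) = 0.739.

power ≈ 0.74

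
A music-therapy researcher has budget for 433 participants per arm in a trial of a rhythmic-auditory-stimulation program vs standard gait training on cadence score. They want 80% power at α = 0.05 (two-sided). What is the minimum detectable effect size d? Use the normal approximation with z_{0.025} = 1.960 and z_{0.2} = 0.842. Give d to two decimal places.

d_min ≈ 0.19

For two independent groups of n = 433 each: d_min = (z_{α/2} + z_β)·√(2/n).
z-sum = 1.960 + 0.842 = 2.802.
d_min = 2.802 × √(2/433) = 2.802 × 0.0680 = 0.190.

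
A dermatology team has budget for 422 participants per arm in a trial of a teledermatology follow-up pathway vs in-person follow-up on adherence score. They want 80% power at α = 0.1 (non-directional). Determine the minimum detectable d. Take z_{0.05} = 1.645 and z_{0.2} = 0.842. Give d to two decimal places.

For two independent groups of n = 422 each: d_min = (z_{α/2} + z_β)·√(2/n).
z-sum = 1.645 + 0.842 = 2.487.
d_min = 2.487 × √(2/422) = 2.487 × 0.0688 = 0.171.

d_min ≈ 0.17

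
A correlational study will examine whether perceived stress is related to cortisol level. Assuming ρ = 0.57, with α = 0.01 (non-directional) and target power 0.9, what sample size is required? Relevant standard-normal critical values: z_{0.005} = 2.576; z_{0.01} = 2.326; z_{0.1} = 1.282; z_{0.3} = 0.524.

Fisher's z: C = ½·ln((1+r)/(1−r)) = ½·ln(3.6512) = 0.6475.
n = ((z_{α/2} + z_β)/C)² + 3.
(2.576 + 1.282) / 0.6475 = 3.858 / 0.6475 = 5.958.
n = 5.958² + 3 = 35.50 + 3 = 38.5.
Round up.

n = 39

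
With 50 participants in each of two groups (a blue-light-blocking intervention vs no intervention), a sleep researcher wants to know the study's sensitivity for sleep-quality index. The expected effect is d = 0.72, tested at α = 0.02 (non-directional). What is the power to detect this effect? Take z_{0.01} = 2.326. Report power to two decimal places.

power ≈ 0.90

For two equal groups, power = Φ(d·√(n/2) − z_{α/2}).
d·√(n/2) = 0.72 × √(50/2) = 0.72 × 5.000 = 3.600.
z_β = 3.600 − 2.326 = 1.274.
Power = Φ(1.274) = 0.899.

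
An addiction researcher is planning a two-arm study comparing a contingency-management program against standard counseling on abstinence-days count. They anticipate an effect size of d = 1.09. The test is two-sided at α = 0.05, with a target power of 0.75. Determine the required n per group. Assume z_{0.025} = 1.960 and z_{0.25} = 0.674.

n = 12 per group

For two independent groups with equal n: n = 2·((z_{α/2} + z_β) / d)².
z_{α/2} + z_β = 1.960 + 0.674 = 2.634.
n = 2 × (2.634 / 1.09)² = 2 × 2.417² = 2 × 5.84 = 11.7.
Round up to the next whole participant.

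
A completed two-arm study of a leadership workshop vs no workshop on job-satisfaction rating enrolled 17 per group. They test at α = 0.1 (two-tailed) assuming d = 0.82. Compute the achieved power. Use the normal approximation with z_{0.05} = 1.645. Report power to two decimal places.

power ≈ 0.77

For two equal groups, power = Φ(d·√(n/2) − z_{α/2}).
d·√(n/2) = 0.82 × √(17/2) = 0.82 × 2.915 = 2.391.
z_β = 2.391 − 1.645 = 0.746.
Power = Φ(0.746) = 0.772.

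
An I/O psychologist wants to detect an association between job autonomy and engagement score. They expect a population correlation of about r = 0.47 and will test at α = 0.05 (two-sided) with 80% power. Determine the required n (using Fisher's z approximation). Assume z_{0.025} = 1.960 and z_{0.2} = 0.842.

n = 34

Fisher's z: C = ½·ln((1+r)/(1−r)) = ½·ln(2.7736) = 0.5101.
n = ((z_{α/2} + z_β)/C)² + 3.
(1.960 + 0.842) / 0.5101 = 2.802 / 0.5101 = 5.493.
n = 5.493² + 3 = 30.17 + 3 = 33.2.
Round up.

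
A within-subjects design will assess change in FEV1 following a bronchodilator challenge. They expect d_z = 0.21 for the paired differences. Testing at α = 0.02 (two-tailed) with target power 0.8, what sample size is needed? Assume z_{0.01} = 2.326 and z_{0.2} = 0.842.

n = 228 pairs

For a paired (one-sample on differences) test: n = ((z_{α/2} + z_β) / d)².
z_{α/2} + z_β = 2.326 + 0.842 = 3.168.
n = (3.168 / 0.21)² = 15.086² = 227.58.
Round up.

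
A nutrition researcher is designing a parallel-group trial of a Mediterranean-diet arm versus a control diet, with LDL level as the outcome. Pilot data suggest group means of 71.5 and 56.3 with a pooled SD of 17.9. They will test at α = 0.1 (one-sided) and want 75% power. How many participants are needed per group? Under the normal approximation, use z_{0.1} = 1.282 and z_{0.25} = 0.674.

n = 11 per group

Cohen's d = |M₁ − M₂| / SD_pooled = |71.5 − 56.3| / 17.9 = 15.2 / 17.9 = 0.849.
For two independent groups with equal n: n = 2·((z_{α} + z_β) / d)².
z_{α} + z_β = 1.282 + 0.674 = 1.956.
n = 2 × (1.956 / 0.849)² = 2 × 2.304² = 2 × 5.31 = 10.6.
Round up to the next whole participant.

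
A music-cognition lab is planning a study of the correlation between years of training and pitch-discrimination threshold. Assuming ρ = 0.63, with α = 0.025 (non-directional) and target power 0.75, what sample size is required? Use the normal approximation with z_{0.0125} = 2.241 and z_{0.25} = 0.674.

n = 19

Fisher's z: C = ½·ln((1+r)/(1−r)) = ½·ln(4.4054) = 0.7414.
n = ((z_{α/2} + z_β)/C)² + 3.
(2.241 + 0.674) / 0.7414 = 2.915 / 0.7414 = 3.932.
n = 3.932² + 3 = 15.46 + 3 = 18.5.
Round up.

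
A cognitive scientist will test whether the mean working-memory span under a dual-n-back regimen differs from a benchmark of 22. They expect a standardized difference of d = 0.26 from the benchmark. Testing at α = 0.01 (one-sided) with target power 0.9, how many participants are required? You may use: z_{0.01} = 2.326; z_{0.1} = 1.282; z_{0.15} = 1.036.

For a one-sample test: n = ((z_{α} + z_β) / d)².
z_{α} + z_β = 2.326 + 1.282 = 3.608.
n = (3.608 / 0.26)² = 13.877² = 192.57.
Round up.

n = 193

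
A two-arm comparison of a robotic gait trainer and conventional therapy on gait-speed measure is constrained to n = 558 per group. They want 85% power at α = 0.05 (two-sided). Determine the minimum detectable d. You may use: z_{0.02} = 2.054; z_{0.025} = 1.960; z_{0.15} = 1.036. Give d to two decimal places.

d_min ≈ 0.18

For two independent groups of n = 558 each: d_min = (z_{α/2} + z_β)·√(2/n).
z-sum = 1.960 + 1.036 = 2.996.
d_min = 2.996 × √(2/558) = 2.996 × 0.0599 = 0.179.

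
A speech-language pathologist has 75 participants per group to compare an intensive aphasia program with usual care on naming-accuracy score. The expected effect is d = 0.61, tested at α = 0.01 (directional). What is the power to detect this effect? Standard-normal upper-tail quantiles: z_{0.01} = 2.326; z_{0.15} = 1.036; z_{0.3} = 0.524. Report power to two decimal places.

For two equal groups, power = Φ(d·√(n/2) − z_{α}).
d·√(n/2) = 0.61 × √(75/2) = 0.61 × 6.124 = 3.735.
z_β = 3.735 − 2.326 = 1.409.
Power = Φ(1.409) = 0.921.

power ≈ 0.92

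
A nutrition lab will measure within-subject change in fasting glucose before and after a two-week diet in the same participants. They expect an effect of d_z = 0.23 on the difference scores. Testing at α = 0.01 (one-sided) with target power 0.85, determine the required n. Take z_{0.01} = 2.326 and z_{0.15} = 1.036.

n = 214 pairs

For a paired (one-sample on differences) test: n = ((z_{α} + z_β) / d)².
z_{α} + z_β = 2.326 + 1.036 = 3.362.
n = (3.362 / 0.23)² = 14.617² = 213.67.
Round up.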